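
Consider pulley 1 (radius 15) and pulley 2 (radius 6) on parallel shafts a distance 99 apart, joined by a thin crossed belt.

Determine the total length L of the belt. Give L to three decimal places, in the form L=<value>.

crossed belt: β = asin((r1+r2)/C) = asin(21/99) = 12.2467°
wrap1 = wrap2 = π + 2β = 204.4934°
tangent length = C·cosβ = 96.7471
L = (r1+r2)·wrap + 2·C·cosβ = 21·3.5691 + 2·96.7471 = 268.4449

L=268.445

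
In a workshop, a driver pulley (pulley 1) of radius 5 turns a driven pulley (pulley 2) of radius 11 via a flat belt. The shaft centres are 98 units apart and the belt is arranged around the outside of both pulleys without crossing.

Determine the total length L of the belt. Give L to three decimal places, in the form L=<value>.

L=246.633

open belt: β = asin((r2−r1)/C) = asin(6/98) = 3.5101°
wrap1 = π − 2β = 172.9798°
wrap2 = π + 2β = 187.0202°
tangent length = C·cosβ = 97.8162
L = r1·wrap1 + r2·wrap2 + 2·C·cosβ = 5·3.0191 + 11·3.2641 + 2·97.8162 = 246.6329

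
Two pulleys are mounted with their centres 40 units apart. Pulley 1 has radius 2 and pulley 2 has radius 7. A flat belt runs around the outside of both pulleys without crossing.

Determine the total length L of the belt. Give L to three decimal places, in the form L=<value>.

L=108.900

open belt: β = asin((r2−r1)/C) = asin(5/40) = 7.1808°
wrap1 = π − 2β = 165.6385°
wrap2 = π + 2β = 194.3615°
tangent length = C·cosβ = 39.6863
L = r1·wrap1 + r2·wrap2 + 2·C·cosβ = 2·2.8909 + 7·3.3922 + 2·39.6863 = 108.9002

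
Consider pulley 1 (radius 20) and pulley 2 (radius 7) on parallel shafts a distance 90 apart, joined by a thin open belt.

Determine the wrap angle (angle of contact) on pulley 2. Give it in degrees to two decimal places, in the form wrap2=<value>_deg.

wrap2=163.39_deg

open belt: β = asin((r2−r1)/C) = asin(-13/90) = -8.3051°
wrap1 = π − 2β = 196.6102°
wrap2 = π + 2β = 163.3898°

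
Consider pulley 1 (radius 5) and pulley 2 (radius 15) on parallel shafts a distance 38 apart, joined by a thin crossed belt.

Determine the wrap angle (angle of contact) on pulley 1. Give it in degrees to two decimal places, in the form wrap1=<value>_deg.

wrap1=243.51_deg

crossed belt: β = asin((r1+r2)/C) = asin(20/38) = 31.7569°
wrap1 = wrap2 = π + 2β = 243.5137°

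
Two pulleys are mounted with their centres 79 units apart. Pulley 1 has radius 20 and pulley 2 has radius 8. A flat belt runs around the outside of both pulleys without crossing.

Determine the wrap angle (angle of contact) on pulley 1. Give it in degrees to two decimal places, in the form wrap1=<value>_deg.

wrap1=197.47_deg

open belt: β = asin((r2−r1)/C) = asin(-12/79) = -8.7370°
wrap1 = π − 2β = 197.4740°
wrap2 = π + 2β = 162.5260°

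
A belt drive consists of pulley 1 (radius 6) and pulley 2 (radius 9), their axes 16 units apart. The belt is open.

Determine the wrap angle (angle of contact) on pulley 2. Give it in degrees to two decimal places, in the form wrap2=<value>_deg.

wrap2=201.61_deg

open belt: β = asin((r2−r1)/C) = asin(3/16) = 10.8069°
wrap1 = π − 2β = 158.3862°
wrap2 = π + 2β = 201.6138°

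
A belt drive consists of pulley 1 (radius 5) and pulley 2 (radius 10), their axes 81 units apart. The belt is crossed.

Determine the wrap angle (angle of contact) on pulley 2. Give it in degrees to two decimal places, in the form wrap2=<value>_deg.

crossed belt: β = asin((r1+r2)/C) = asin(15/81) = 10.6719°
wrap1 = wrap2 = π + 2β = 201.3439°

wrap2=201.34_deg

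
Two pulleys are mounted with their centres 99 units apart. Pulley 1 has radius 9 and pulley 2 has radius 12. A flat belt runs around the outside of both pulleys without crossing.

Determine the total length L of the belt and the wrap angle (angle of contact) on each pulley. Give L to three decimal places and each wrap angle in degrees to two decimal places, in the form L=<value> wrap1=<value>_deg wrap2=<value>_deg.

open belt: β = asin((r2−r1)/C) = asin(3/99) = 1.7365°
wrap1 = π − 2β = 176.5270°
wrap2 = π + 2β = 183.4730°
tangent length = C·cosβ = 98.9545
L = r1·wrap1 + r2·wrap2 + 2·C·cosβ = 9·3.0810 + 12·3.2022 + 2·98.9545 = 264.0644

L=264.064 wrap1=176.53_deg wrap2=183.47_deg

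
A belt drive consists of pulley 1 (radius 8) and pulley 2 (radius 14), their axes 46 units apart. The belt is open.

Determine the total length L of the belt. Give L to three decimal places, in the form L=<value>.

L=161.899

open belt: β = asin((r2−r1)/C) = asin(6/46) = 7.4947°
wrap1 = π − 2β = 165.0106°
wrap2 = π + 2β = 194.9894°
tangent length = C·cosβ = 45.6070
L = r1·wrap1 + r2·wrap2 + 2·C·cosβ = 8·2.8800 + 14·3.4032 + 2·45.6070 = 161.8988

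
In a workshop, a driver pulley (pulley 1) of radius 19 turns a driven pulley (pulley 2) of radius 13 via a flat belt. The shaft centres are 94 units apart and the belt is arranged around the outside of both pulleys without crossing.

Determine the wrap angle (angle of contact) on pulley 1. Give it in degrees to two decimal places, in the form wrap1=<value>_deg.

open belt: β = asin((r2−r1)/C) = asin(-6/94) = -3.6597°
wrap1 = π − 2β = 187.3193°
wrap2 = π + 2β = 172.6807°

wrap1=187.32_deg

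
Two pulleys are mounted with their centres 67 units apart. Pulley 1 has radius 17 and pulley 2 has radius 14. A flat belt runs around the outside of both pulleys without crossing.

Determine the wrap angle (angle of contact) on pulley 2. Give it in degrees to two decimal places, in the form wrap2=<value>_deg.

open belt: β = asin((r2−r1)/C) = asin(-3/67) = -2.5663°
wrap1 = π − 2β = 185.1327°
wrap2 = π + 2β = 174.8673°

wrap2=174.87_deg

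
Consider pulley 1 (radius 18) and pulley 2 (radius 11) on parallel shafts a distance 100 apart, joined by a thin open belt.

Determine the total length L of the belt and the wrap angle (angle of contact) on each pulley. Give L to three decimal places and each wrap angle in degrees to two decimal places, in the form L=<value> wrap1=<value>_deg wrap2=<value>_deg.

open belt: β = asin((r2−r1)/C) = asin(-7/100) = -4.0140°
wrap1 = π − 2β = 188.0280°
wrap2 = π + 2β = 171.9720°
tangent length = C·cosβ = 99.7547
L = r1·wrap1 + r2·wrap2 + 2·C·cosβ = 18·3.2817 + 11·3.0015 + 2·99.7547 = 291.5964

L=291.596 wrap1=188.03_deg wrap2=171.97_deg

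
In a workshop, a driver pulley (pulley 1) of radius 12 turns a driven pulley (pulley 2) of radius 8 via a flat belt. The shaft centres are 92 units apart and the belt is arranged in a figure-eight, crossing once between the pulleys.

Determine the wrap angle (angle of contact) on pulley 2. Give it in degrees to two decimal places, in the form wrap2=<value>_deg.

wrap2=205.11_deg

crossed belt: β = asin((r1+r2)/C) = asin(20/92) = 12.5559°
wrap1 = wrap2 = π + 2β = 205.1117°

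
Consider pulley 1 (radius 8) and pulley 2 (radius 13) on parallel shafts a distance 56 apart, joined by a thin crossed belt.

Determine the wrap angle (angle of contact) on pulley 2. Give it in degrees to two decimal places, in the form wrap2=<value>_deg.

crossed belt: β = asin((r1+r2)/C) = asin(21/56) = 22.0243°
wrap1 = wrap2 = π + 2β = 224.0486°

wrap2=224.05_deg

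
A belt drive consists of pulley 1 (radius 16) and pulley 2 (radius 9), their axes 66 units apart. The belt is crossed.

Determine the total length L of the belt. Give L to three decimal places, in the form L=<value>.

crossed belt: β = asin((r1+r2)/C) = asin(25/66) = 22.2586°
wrap1 = wrap2 = π + 2β = 224.5172°
tangent length = C·cosβ = 61.0819
L = (r1+r2)·wrap + 2·C·cosβ = 25·3.9186 + 2·61.0819 = 220.1280

L=220.128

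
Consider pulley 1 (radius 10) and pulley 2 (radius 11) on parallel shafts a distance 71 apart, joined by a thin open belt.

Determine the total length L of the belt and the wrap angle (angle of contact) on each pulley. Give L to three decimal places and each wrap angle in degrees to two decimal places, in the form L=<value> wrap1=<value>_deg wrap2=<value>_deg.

L=207.988 wrap1=178.39_deg wrap2=181.61_deg

open belt: β = asin((r2−r1)/C) = asin(1/71) = 0.8070°
wrap1 = π − 2β = 178.3860°
wrap2 = π + 2β = 181.6140°
tangent length = C·cosβ = 70.9930
L = r1·wrap1 + r2·wrap2 + 2·C·cosβ = 10·3.1134 + 11·3.1698 + 2·70.9930 = 207.9875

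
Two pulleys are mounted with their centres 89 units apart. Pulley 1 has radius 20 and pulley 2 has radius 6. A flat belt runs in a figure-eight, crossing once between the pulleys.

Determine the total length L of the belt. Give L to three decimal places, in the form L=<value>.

L=267.332

crossed belt: β = asin((r1+r2)/C) = asin(26/89) = 16.9858°
wrap1 = wrap2 = π + 2β = 213.9716°
tangent length = C·cosβ = 85.1176
L = (r1+r2)·wrap + 2·C·cosβ = 26·3.7345 + 2·85.1176 = 267.3324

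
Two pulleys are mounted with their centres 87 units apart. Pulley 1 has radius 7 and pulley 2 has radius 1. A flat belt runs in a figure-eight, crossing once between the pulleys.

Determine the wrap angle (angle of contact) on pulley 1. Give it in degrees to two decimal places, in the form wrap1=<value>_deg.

crossed belt: β = asin((r1+r2)/C) = asin(8/87) = 5.2760°
wrap1 = wrap2 = π + 2β = 190.5521°

wrap1=190.55_deg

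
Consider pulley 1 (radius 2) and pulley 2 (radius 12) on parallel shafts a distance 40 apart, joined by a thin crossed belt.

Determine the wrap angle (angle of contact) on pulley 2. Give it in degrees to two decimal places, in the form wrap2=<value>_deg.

crossed belt: β = asin((r1+r2)/C) = asin(14/40) = 20.4873°
wrap1 = wrap2 = π + 2β = 220.9746°

wrap2=220.97_deg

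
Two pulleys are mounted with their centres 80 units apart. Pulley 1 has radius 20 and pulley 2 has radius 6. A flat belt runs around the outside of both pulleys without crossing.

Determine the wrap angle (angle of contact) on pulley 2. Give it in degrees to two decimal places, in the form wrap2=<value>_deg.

open belt: β = asin((r2−r1)/C) = asin(-14/80) = -10.0787°
wrap1 = π − 2β = 200.1573°
wrap2 = π + 2β = 159.8427°

wrap2=159.84_deg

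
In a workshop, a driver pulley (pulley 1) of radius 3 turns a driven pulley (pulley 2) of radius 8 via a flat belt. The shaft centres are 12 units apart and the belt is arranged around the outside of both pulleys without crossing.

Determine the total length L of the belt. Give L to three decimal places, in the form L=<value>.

L=60.673

open belt: β = asin((r2−r1)/C) = asin(5/12) = 24.6243°
wrap1 = π − 2β = 130.7514°
wrap2 = π + 2β = 229.2486°
tangent length = C·cosβ = 10.9087
L = r1·wrap1 + r2·wrap2 + 2·C·cosβ = 3·2.2820 + 8·4.0011 + 2·10.9087 = 60.6727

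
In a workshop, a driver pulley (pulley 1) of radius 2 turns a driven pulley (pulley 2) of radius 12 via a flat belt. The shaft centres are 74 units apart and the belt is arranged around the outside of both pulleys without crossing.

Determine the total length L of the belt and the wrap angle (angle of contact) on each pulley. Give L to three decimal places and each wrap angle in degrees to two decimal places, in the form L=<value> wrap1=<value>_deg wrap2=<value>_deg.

open belt: β = asin((r2−r1)/C) = asin(10/74) = 7.7664°
wrap1 = π − 2β = 164.4671°
wrap2 = π + 2β = 195.5329°
tangent length = C·cosβ = 73.3212
L = r1·wrap1 + r2·wrap2 + 2·C·cosβ = 2·2.8705 + 12·3.4127 + 2·73.3212 = 193.3357

L=193.336 wrap1=164.47_deg wrap2=195.53_deg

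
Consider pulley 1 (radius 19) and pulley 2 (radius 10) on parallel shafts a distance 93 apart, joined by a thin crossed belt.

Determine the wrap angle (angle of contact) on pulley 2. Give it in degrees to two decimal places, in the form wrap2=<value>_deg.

crossed belt: β = asin((r1+r2)/C) = asin(29/93) = 18.1694°
wrap1 = wrap2 = π + 2β = 216.3389°

wrap2=216.34_deg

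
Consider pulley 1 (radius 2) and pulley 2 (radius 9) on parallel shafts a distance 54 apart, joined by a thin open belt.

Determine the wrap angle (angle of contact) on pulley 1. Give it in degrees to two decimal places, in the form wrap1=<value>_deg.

open belt: β = asin((r2−r1)/C) = asin(7/54) = 7.4482°
wrap1 = π − 2β = 165.1036°
wrap2 = π + 2β = 194.8964°

wrap1=165.10_deg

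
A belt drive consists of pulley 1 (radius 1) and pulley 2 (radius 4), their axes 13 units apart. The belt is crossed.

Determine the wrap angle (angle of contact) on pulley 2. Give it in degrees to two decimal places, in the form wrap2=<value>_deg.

wrap2=225.24_deg

crossed belt: β = asin((r1+r2)/C) = asin(5/13) = 22.6199°
wrap1 = wrap2 = π + 2β = 225.2397°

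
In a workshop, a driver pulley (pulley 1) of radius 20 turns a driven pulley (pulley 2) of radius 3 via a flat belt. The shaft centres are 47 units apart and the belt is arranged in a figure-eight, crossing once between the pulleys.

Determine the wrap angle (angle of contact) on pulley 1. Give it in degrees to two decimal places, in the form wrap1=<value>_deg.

crossed belt: β = asin((r1+r2)/C) = asin(23/47) = 29.2986°
wrap1 = wrap2 = π + 2β = 238.5973°

wrap1=238.60_deg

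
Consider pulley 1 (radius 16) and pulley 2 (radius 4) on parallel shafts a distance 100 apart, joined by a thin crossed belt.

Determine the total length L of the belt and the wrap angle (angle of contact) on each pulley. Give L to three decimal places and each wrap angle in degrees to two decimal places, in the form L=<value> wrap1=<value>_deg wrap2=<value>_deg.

L=266.845 wrap1=203.07_deg wrap2=203.07_deg

crossed belt: β = asin((r1+r2)/C) = asin(20/100) = 11.5370°
wrap1 = wrap2 = π + 2β = 203.0739°
tangent length = C·cosβ = 97.9796
L = (r1+r2)·wrap + 2·C·cosβ = 20·3.5443 + 2·97.9796 = 266.8453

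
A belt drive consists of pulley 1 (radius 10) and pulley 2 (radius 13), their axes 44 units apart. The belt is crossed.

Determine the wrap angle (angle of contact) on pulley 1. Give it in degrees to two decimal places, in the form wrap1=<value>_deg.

wrap1=243.03_deg

crossed belt: β = asin((r1+r2)/C) = asin(23/44) = 31.5154°
wrap1 = wrap2 = π + 2β = 243.0307°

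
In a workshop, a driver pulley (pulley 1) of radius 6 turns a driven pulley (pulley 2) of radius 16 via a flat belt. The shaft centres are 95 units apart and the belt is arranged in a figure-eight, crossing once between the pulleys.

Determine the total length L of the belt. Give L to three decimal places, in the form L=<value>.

L=264.233

crossed belt: β = asin((r1+r2)/C) = asin(22/95) = 13.3900°
wrap1 = wrap2 = π + 2β = 206.7801°
tangent length = C·cosβ = 92.4175
L = (r1+r2)·wrap + 2·C·cosβ = 22·3.6090 + 2·92.4175 = 264.2329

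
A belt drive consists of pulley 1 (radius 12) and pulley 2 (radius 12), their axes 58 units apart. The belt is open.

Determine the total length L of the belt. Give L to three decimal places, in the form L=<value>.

open belt: β = asin((r2−r1)/C) = asin(0/58) = 0.0000°
wrap1 = π − 2β = 180.0000°
wrap2 = π + 2β = 180.0000°
tangent length = C·cosβ = 58.0000
L = r1·wrap1 + r2·wrap2 + 2·C·cosβ = 12·3.1416 + 12·3.1416 + 2·58.0000 = 191.3982

L=191.398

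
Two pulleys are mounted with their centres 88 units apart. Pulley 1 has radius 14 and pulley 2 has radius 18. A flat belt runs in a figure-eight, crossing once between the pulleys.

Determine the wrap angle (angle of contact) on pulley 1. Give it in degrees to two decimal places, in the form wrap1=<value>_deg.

wrap1=222.65_deg

crossed belt: β = asin((r1+r2)/C) = asin(32/88) = 21.3237°
wrap1 = wrap2 = π + 2β = 222.6474°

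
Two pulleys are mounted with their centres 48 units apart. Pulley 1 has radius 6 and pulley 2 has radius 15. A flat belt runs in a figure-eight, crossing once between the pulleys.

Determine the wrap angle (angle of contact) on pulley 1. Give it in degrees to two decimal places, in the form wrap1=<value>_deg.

crossed belt: β = asin((r1+r2)/C) = asin(21/48) = 25.9445°
wrap1 = wrap2 = π + 2β = 231.8890°

wrap1=231.89_deg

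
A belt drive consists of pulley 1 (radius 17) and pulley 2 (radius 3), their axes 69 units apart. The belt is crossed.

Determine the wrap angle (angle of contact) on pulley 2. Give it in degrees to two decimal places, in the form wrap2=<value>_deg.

crossed belt: β = asin((r1+r2)/C) = asin(20/69) = 16.8493°
wrap1 = wrap2 = π + 2β = 213.6986°

wrap2=213.70_deg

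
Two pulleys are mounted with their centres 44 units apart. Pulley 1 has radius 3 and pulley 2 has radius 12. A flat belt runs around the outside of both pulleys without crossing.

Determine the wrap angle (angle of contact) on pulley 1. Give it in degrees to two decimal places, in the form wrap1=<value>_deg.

open belt: β = asin((r2−r1)/C) = asin(9/44) = 11.8029°
wrap1 = π − 2β = 156.3942°
wrap2 = π + 2β = 203.6058°

wrap1=156.39_deg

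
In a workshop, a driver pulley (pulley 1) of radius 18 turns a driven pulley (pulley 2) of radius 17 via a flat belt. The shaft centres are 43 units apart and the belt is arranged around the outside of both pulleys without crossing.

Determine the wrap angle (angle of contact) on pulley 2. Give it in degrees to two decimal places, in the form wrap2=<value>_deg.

wrap2=177.33_deg

open belt: β = asin((r2−r1)/C) = asin(-1/43) = -1.3326°
wrap1 = π − 2β = 182.6652°
wrap2 = π + 2β = 177.3348°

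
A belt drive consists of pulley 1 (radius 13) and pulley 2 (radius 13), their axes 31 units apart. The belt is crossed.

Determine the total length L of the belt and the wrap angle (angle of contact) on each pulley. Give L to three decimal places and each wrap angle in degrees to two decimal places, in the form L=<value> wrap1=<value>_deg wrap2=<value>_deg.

crossed belt: β = asin((r1+r2)/C) = asin(26/31) = 57.0041°
wrap1 = wrap2 = π + 2β = 294.0082°
tangent length = C·cosβ = 16.8819
L = (r1+r2)·wrap + 2·C·cosβ = 26·5.1314 + 2·16.8819 = 167.1806

L=167.181 wrap1=294.01_deg wrap2=294.01_deg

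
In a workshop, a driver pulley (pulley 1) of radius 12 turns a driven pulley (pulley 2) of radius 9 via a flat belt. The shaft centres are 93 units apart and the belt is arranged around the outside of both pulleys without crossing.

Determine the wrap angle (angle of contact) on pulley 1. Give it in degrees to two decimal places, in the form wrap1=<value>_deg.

wrap1=183.70_deg

open belt: β = asin((r2−r1)/C) = asin(-3/93) = -1.8486°
wrap1 = π − 2β = 183.6971°
wrap2 = π + 2β = 176.3029°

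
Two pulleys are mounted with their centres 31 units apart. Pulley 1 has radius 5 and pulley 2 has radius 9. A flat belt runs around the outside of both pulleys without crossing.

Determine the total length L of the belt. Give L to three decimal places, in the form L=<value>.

L=106.499

open belt: β = asin((r2−r1)/C) = asin(4/31) = 7.4137°
wrap1 = π − 2β = 165.1727°
wrap2 = π + 2β = 194.8273°
tangent length = C·cosβ = 30.7409
L = r1·wrap1 + r2·wrap2 + 2·C·cosβ = 5·2.8828 + 9·3.4004 + 2·30.7409 = 106.4991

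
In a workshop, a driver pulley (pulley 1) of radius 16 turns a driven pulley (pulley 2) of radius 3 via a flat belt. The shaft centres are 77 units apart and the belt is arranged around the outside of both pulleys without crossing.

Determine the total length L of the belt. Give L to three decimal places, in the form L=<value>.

L=215.890

open belt: β = asin((r2−r1)/C) = asin(-13/77) = -9.7199°
wrap1 = π − 2β = 199.4397°
wrap2 = π + 2β = 160.5603°
tangent length = C·cosβ = 75.8947
L = r1·wrap1 + r2·wrap2 + 2·C·cosβ = 16·3.4809 + 3·2.8023 + 2·75.8947 = 215.8903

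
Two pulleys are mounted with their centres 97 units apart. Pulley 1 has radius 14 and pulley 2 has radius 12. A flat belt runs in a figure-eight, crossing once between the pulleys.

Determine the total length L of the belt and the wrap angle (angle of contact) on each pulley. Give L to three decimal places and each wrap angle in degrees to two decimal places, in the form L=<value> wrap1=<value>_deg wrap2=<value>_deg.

crossed belt: β = asin((r1+r2)/C) = asin(26/97) = 15.5477°
wrap1 = wrap2 = π + 2β = 211.0955°
tangent length = C·cosβ = 93.4505
L = (r1+r2)·wrap + 2·C·cosβ = 26·3.6843 + 2·93.4505 = 282.6931

L=282.693 wrap1=211.10_deg wrap2=211.10_deg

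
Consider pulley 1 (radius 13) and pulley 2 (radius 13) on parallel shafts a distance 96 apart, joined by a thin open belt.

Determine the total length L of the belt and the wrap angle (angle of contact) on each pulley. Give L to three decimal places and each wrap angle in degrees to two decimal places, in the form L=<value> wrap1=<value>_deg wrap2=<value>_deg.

L=273.681 wrap1=180.00_deg wrap2=180.00_deg

open belt: β = asin((r2−r1)/C) = asin(0/96) = 0.0000°
wrap1 = π − 2β = 180.0000°
wrap2 = π + 2β = 180.0000°
tangent length = C·cosβ = 96.0000
L = r1·wrap1 + r2·wrap2 + 2·C·cosβ = 13·3.1416 + 13·3.1416 + 2·96.0000 = 273.6814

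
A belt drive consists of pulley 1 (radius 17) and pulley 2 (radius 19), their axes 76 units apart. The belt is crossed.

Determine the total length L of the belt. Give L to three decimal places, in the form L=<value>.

crossed belt: β = asin((r1+r2)/C) = asin(36/76) = 28.2737°
wrap1 = wrap2 = π + 2β = 236.5474°
tangent length = C·cosβ = 66.9328
L = (r1+r2)·wrap + 2·C·cosβ = 36·4.1285 + 2·66.9328 = 282.4927

L=282.493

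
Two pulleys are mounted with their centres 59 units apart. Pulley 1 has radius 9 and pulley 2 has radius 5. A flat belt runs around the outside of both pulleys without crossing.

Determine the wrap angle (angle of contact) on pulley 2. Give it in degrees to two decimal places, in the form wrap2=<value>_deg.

wrap2=172.23_deg

open belt: β = asin((r2−r1)/C) = asin(-4/59) = -3.8874°
wrap1 = π − 2β = 187.7749°
wrap2 = π + 2β = 172.2251°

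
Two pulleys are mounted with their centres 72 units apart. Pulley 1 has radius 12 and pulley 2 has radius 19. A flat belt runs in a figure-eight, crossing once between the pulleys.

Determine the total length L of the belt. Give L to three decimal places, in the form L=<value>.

crossed belt: β = asin((r1+r2)/C) = asin(31/72) = 25.5028°
wrap1 = wrap2 = π + 2β = 231.0056°
tangent length = C·cosβ = 64.9846
L = (r1+r2)·wrap + 2·C·cosβ = 31·4.0318 + 2·64.9846 = 254.9553

L=254.955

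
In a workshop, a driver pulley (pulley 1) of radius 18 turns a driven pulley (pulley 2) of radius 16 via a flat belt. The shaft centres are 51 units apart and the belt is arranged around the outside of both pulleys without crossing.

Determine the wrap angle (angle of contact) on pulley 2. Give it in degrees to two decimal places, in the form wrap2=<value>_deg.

open belt: β = asin((r2−r1)/C) = asin(-2/51) = -2.2475°
wrap1 = π − 2β = 184.4949°
wrap2 = π + 2β = 175.5051°

wrap2=175.51_deg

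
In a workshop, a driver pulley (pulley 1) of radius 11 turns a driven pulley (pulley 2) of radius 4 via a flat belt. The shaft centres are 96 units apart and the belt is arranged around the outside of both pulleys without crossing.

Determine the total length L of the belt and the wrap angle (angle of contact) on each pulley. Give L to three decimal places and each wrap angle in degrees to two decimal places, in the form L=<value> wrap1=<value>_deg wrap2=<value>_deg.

open belt: β = asin((r2−r1)/C) = asin(-7/96) = -4.1815°
wrap1 = π − 2β = 188.3631°
wrap2 = π + 2β = 171.6369°
tangent length = C·cosβ = 95.7445
L = r1·wrap1 + r2·wrap2 + 2·C·cosβ = 11·3.2876 + 4·2.9956 + 2·95.7445 = 239.6345

L=239.635 wrap1=188.36_deg wrap2=171.64_deg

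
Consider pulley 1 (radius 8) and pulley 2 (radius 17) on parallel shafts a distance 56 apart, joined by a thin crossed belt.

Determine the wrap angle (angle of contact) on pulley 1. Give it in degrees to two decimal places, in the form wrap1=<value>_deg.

wrap1=233.03_deg

crossed belt: β = asin((r1+r2)/C) = asin(25/56) = 26.5148°
wrap1 = wrap2 = π + 2β = 233.0295°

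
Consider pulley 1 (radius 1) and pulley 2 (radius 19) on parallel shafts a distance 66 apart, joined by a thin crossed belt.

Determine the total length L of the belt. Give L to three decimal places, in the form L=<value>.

crossed belt: β = asin((r1+r2)/C) = asin(20/66) = 17.6397°
wrap1 = wrap2 = π + 2β = 215.2794°
tangent length = C·cosβ = 62.8967
L = (r1+r2)·wrap + 2·C·cosβ = 20·3.7573 + 2·62.8967 = 200.9402

L=200.940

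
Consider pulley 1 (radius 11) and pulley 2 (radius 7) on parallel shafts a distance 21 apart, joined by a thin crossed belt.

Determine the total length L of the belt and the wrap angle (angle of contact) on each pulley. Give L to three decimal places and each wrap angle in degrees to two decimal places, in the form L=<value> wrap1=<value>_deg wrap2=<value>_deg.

L=115.251 wrap1=297.99_deg wrap2=297.99_deg

crossed belt: β = asin((r1+r2)/C) = asin(18/21) = 58.9973°
wrap1 = wrap2 = π + 2β = 297.9946°
tangent length = C·cosβ = 10.8167
L = (r1+r2)·wrap + 2·C·cosβ = 18·5.2010 + 2·10.8167 = 115.2511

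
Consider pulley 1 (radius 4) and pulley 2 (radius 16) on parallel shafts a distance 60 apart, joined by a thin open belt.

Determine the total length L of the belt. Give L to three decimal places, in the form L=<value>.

L=185.240

open belt: β = asin((r2−r1)/C) = asin(12/60) = 11.5370°
wrap1 = π − 2β = 156.9261°
wrap2 = π + 2β = 203.0739°
tangent length = C·cosβ = 58.7878
L = r1·wrap1 + r2·wrap2 + 2·C·cosβ = 4·2.7389 + 16·3.5443 + 2·58.7878 = 185.2400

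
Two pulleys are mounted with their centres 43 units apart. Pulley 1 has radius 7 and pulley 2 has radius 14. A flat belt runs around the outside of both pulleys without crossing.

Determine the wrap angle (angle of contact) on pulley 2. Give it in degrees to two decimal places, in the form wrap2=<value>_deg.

wrap2=198.74_deg

open belt: β = asin((r2−r1)/C) = asin(7/43) = 9.3689°
wrap1 = π − 2β = 161.2622°
wrap2 = π + 2β = 198.7378°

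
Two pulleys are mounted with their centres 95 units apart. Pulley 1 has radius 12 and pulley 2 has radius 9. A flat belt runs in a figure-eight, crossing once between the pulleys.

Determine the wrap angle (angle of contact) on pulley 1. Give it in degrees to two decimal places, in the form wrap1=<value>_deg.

wrap1=205.54_deg

crossed belt: β = asin((r1+r2)/C) = asin(21/95) = 12.7709°
wrap1 = wrap2 = π + 2β = 205.5417°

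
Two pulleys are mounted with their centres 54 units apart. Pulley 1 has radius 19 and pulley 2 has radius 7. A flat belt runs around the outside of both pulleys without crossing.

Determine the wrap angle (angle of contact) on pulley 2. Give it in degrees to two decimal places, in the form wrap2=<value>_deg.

open belt: β = asin((r2−r1)/C) = asin(-12/54) = -12.8396°
wrap1 = π − 2β = 205.6792°
wrap2 = π + 2β = 154.3208°

wrap2=154.32_deg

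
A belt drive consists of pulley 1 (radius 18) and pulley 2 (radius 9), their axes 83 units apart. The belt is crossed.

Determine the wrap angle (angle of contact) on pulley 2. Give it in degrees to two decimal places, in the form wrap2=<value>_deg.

wrap2=217.97_deg

crossed belt: β = asin((r1+r2)/C) = asin(27/83) = 18.9838°
wrap1 = wrap2 = π + 2β = 217.9676°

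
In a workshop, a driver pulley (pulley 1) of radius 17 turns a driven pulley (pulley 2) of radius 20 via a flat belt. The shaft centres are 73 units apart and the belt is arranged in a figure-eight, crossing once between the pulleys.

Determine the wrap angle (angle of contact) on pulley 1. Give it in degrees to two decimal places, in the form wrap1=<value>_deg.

crossed belt: β = asin((r1+r2)/C) = asin(37/73) = 30.4542°
wrap1 = wrap2 = π + 2β = 240.9084°

wrap1=240.91_deg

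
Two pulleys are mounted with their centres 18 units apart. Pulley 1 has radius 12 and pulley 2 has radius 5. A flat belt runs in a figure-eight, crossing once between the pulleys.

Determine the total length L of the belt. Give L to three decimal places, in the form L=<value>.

crossed belt: β = asin((r1+r2)/C) = asin(17/18) = 70.8119°
wrap1 = wrap2 = π + 2β = 321.6237°
tangent length = C·cosβ = 5.9161
L = (r1+r2)·wrap + 2·C·cosβ = 17·5.6134 + 2·5.9161 = 107.2598

L=107.260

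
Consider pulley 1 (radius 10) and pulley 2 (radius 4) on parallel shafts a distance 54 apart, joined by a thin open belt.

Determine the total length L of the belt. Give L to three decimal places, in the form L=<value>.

open belt: β = asin((r2−r1)/C) = asin(-6/54) = -6.3794°
wrap1 = π − 2β = 192.7587°
wrap2 = π + 2β = 167.2413°
tangent length = C·cosβ = 53.6656
L = r1·wrap1 + r2·wrap2 + 2·C·cosβ = 10·3.3643 + 4·2.9189 + 2·53.6656 = 152.6497

L=152.650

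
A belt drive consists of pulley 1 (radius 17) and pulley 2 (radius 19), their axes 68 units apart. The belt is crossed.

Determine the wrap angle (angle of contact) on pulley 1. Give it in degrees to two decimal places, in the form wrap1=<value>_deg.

crossed belt: β = asin((r1+r2)/C) = asin(36/68) = 31.9657°
wrap1 = wrap2 = π + 2β = 243.9314°

wrap1=243.93_deg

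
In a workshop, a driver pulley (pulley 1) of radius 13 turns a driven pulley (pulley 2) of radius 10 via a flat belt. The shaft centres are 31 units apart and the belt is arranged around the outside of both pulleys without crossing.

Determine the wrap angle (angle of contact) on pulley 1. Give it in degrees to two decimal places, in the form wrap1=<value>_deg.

wrap1=191.11_deg

open belt: β = asin((r2−r1)/C) = asin(-3/31) = -5.5534°
wrap1 = π − 2β = 191.1069°
wrap2 = π + 2β = 168.8931°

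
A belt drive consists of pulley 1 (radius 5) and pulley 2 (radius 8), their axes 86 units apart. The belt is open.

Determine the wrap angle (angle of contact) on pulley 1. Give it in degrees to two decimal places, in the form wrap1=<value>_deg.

wrap1=176.00_deg

open belt: β = asin((r2−r1)/C) = asin(3/86) = 1.9991°
wrap1 = π − 2β = 176.0018°
wrap2 = π + 2β = 183.9982°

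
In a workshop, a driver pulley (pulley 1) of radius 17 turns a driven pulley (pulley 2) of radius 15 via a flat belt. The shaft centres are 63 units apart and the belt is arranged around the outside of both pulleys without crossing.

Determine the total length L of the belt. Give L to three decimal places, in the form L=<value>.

L=226.594

open belt: β = asin((r2−r1)/C) = asin(-2/63) = -1.8192°
wrap1 = π − 2β = 183.6384°
wrap2 = π + 2β = 176.3616°
tangent length = C·cosβ = 62.9682
L = r1·wrap1 + r2·wrap2 + 2·C·cosβ = 17·3.2051 + 15·3.0781 + 2·62.9682 = 226.5945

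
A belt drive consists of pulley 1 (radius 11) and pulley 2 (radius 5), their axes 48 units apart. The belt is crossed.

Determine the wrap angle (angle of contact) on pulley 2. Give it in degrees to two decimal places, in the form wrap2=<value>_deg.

crossed belt: β = asin((r1+r2)/C) = asin(16/48) = 19.4712°
wrap1 = wrap2 = π + 2β = 218.9424°

wrap2=218.94_deg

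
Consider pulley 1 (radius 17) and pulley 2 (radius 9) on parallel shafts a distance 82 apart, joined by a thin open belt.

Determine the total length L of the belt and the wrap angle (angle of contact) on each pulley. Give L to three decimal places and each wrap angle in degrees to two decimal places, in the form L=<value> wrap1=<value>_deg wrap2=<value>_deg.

open belt: β = asin((r2−r1)/C) = asin(-8/82) = -5.5987°
wrap1 = π − 2β = 191.1975°
wrap2 = π + 2β = 168.8025°
tangent length = C·cosβ = 81.6088
L = r1·wrap1 + r2·wrap2 + 2·C·cosβ = 17·3.3370 + 9·2.9462 + 2·81.6088 = 246.4625

L=246.463 wrap1=191.20_deg wrap2=168.80_deg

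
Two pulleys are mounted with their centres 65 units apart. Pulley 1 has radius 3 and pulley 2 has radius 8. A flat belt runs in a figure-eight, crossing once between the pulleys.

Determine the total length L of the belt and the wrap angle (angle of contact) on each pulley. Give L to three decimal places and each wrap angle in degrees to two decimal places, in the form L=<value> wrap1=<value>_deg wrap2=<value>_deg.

crossed belt: β = asin((r1+r2)/C) = asin(11/65) = 9.7431°
wrap1 = wrap2 = π + 2β = 199.4862°
tangent length = C·cosβ = 64.0625
L = (r1+r2)·wrap + 2·C·cosβ = 11·3.4817 + 2·64.0625 = 166.4235

L=166.424 wrap1=199.49_deg wrap2=199.49_deg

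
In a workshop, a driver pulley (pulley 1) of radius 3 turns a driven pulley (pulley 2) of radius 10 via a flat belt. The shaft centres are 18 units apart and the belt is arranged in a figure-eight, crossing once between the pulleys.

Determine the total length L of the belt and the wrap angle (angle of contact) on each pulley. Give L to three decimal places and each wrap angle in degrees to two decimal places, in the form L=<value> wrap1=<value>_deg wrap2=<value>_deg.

crossed belt: β = asin((r1+r2)/C) = asin(13/18) = 46.2383°
wrap1 = wrap2 = π + 2β = 272.4765°
tangent length = C·cosβ = 12.4499
L = (r1+r2)·wrap + 2·C·cosβ = 13·4.7556 + 2·12.4499 = 86.7228

L=86.723 wrap1=272.48_deg wrap2=272.48_deg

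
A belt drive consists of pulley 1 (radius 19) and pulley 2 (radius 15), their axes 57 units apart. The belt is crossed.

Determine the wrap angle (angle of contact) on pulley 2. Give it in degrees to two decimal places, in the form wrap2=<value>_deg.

wrap2=253.24_deg

crossed belt: β = asin((r1+r2)/C) = asin(34/57) = 36.6190°
wrap1 = wrap2 = π + 2β = 253.2380°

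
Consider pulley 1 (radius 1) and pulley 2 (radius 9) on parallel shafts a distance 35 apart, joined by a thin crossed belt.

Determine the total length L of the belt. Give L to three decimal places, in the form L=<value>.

crossed belt: β = asin((r1+r2)/C) = asin(10/35) = 16.6015°
wrap1 = wrap2 = π + 2β = 213.2031°
tangent length = C·cosβ = 33.5410
L = (r1+r2)·wrap + 2·C·cosβ = 10·3.7211 + 2·33.5410 = 104.2930

L=104.293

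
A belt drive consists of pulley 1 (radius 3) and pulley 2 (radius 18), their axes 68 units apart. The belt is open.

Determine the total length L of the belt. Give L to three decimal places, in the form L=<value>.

L=205.296

open belt: β = asin((r2−r1)/C) = asin(15/68) = 12.7436°
wrap1 = π − 2β = 154.5128°
wrap2 = π + 2β = 205.4872°
tangent length = C·cosβ = 66.3250
L = r1·wrap1 + r2·wrap2 + 2·C·cosβ = 3·2.6968 + 18·3.5864 + 2·66.3250 = 205.2959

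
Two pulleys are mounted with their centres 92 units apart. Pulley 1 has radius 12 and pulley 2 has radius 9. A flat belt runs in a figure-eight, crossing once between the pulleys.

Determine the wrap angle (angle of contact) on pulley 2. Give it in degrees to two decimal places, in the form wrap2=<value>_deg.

wrap2=206.39_deg

crossed belt: β = asin((r1+r2)/C) = asin(21/92) = 13.1947°
wrap1 = wrap2 = π + 2β = 206.3894°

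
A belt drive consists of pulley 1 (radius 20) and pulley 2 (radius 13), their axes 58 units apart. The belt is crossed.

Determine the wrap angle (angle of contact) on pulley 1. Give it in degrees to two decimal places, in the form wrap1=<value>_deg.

crossed belt: β = asin((r1+r2)/C) = asin(33/58) = 34.6781°
wrap1 = wrap2 = π + 2β = 249.3562°

wrap1=249.36_deg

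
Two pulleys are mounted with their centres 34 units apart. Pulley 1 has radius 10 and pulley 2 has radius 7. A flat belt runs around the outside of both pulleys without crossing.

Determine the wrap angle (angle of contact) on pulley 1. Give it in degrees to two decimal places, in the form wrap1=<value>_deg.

wrap1=190.12_deg

open belt: β = asin((r2−r1)/C) = asin(-3/34) = -5.0621°
wrap1 = π − 2β = 190.1242°
wrap2 = π + 2β = 169.8758°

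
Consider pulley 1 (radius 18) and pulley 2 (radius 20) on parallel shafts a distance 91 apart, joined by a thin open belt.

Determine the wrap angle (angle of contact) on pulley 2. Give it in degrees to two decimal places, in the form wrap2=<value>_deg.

wrap2=182.52_deg

open belt: β = asin((r2−r1)/C) = asin(2/91) = 1.2593°
wrap1 = π − 2β = 177.4813°
wrap2 = π + 2β = 182.5187°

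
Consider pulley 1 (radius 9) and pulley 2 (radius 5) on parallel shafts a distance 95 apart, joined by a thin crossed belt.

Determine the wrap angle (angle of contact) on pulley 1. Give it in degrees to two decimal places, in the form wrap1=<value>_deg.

wrap1=196.95_deg

crossed belt: β = asin((r1+r2)/C) = asin(14/95) = 8.4745°
wrap1 = wrap2 = π + 2β = 196.9489°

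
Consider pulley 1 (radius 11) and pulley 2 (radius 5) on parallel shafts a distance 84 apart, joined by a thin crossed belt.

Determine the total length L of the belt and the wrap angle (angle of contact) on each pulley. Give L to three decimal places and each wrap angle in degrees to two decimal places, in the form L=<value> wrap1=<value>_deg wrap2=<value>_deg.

L=221.322 wrap1=201.96_deg wrap2=201.96_deg

crossed belt: β = asin((r1+r2)/C) = asin(16/84) = 10.9806°
wrap1 = wrap2 = π + 2β = 201.9612°
tangent length = C·cosβ = 82.4621
L = (r1+r2)·wrap + 2·C·cosβ = 16·3.5249 + 2·82.4621 = 221.3224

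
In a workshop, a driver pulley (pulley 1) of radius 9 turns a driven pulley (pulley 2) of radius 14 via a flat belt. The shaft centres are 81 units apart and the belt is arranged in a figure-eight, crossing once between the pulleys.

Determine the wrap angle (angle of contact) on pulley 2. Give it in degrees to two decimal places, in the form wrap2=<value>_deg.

crossed belt: β = asin((r1+r2)/C) = asin(23/81) = 16.4961°
wrap1 = wrap2 = π + 2β = 212.9923°

wrap2=212.99_deg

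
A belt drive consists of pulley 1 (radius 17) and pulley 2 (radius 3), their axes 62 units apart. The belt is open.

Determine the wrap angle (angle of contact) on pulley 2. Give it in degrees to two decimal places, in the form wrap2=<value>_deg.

wrap2=153.90_deg

open belt: β = asin((r2−r1)/C) = asin(-14/62) = -13.0503°
wrap1 = π − 2β = 206.1006°
wrap2 = π + 2β = 153.8994°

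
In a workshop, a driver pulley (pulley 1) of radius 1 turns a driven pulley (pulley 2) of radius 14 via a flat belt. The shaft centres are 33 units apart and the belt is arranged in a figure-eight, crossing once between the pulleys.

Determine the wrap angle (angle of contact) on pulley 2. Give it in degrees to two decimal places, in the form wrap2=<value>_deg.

crossed belt: β = asin((r1+r2)/C) = asin(15/33) = 27.0357°
wrap1 = wrap2 = π + 2β = 234.0714°

wrap2=234.07_deg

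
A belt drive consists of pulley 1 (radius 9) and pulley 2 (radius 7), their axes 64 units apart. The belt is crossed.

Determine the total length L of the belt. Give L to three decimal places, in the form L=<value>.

crossed belt: β = asin((r1+r2)/C) = asin(16/64) = 14.4775°
wrap1 = wrap2 = π + 2β = 208.9550°
tangent length = C·cosβ = 61.9677
L = (r1+r2)·wrap + 2·C·cosβ = 16·3.6470 + 2·61.9677 = 182.2867

L=182.287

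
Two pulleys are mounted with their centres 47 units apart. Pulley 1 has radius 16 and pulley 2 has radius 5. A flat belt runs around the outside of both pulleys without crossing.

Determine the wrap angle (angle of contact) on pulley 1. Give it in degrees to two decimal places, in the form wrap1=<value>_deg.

open belt: β = asin((r2−r1)/C) = asin(-11/47) = -13.5352°
wrap1 = π − 2β = 207.0704°
wrap2 = π + 2β = 152.9296°

wrap1=207.07_deg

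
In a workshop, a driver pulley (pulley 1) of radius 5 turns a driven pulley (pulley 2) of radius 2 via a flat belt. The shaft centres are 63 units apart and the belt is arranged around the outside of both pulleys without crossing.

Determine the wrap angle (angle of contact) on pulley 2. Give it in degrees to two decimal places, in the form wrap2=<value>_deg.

wrap2=174.54_deg

open belt: β = asin((r2−r1)/C) = asin(-3/63) = -2.7294°
wrap1 = π − 2β = 185.4588°
wrap2 = π + 2β = 174.5412°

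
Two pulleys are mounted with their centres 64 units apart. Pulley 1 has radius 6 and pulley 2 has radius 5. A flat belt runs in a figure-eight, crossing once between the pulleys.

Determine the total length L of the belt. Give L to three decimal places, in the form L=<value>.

L=164.453

crossed belt: β = asin((r1+r2)/C) = asin(11/64) = 9.8969°
wrap1 = wrap2 = π + 2β = 199.7937°
tangent length = C·cosβ = 63.0476
L = (r1+r2)·wrap + 2·C·cosβ = 11·3.4871 + 2·63.0476 = 164.4528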